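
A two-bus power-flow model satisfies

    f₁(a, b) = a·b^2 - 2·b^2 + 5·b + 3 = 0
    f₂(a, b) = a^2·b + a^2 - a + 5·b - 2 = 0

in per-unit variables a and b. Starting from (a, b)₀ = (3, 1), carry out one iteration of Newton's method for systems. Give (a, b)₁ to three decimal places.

At (3, 1): F = (9.000, 18.000).
Jacobian J = [[b^2, 2·a·b - 4·b + 5], [2·a·b + 2·a - 1, a^2 + 5]].
At the point, J = [[1.000, 7.000], [11.000, 14.000]] (det J = -63.000).
Solving J·Δ = −F gives Δ = (0.000, -1.286).
Then the next iterate is (a, b)₁ = (3.000, -0.286).

(3.000, -0.286)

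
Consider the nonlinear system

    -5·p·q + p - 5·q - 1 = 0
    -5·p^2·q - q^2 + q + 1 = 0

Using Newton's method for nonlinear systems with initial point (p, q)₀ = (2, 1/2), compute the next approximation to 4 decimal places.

(1.9896, 0.0677)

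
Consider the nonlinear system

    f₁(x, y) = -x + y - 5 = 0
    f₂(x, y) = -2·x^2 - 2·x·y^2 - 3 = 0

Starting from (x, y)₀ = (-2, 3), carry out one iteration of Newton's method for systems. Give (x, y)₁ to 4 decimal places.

At (-2, 3): F = (0.0000, 25.0000).
Jacobian J = [[-1, 1], [-4·x - 2·y^2, -4·x·y]].
At the point, J = [[-1.0000, 1.0000], [-10.0000, 24.0000]] (det J = -14.0000).
Solving J·Δ = −F gives Δ = (-1.7857, -1.7857).
Then the next iterate is (x, y)₁ = (-3.7857, 1.2143).

(-3.7857, 1.2143)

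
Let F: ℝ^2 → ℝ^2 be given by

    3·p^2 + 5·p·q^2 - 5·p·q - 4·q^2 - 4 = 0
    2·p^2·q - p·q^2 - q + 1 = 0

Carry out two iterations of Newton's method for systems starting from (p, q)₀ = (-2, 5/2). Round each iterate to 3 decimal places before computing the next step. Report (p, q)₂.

At (-2, 5/2): F = (-54.500, 31.000).
Jacobian J = [[6·p + 5·q^2 - 5·q, 10·p·q - 5·p - 8·q], [4·p·q - q^2, 2·p^2 - 2·p·q - 1]].
At the point, J = [[6.750, -60.000], [-26.250, 17.000]] (det J = -1460.250).
Solving J·Δ = −F gives Δ = (0.639, -0.836).
Then the next iterate is (p, q)₁ = (-1.361, 1.664).
Round to (-1.361, 1.664) and repeat: F = (-17.03744, 9.26899), J = [[-2.64152, -29.15404], [-11.82771, 7.23405]].
Δ = (0.404, -0.621), so (p, q)₂ = (-0.957, 1.043).

(-0.957, 1.043)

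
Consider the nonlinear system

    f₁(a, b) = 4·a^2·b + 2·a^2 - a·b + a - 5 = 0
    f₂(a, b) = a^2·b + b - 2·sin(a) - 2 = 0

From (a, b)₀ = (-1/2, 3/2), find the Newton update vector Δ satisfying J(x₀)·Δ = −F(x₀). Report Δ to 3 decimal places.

(-0.816, -2.793)

At (-1/2, 3/2): F = (-2.750, 0.83385).
Jacobian J = [[8·a·b + 4·a - b + 1, 4·a^2 - a], [2·a·b - 2·cos(a), a^2 + 1]].
At the point, J = [[-8.500, 1.500], [-3.25517, 1.250]] (det J = -5.74225).
Solving J·Δ = −F gives Δ = (-0.816, -2.793).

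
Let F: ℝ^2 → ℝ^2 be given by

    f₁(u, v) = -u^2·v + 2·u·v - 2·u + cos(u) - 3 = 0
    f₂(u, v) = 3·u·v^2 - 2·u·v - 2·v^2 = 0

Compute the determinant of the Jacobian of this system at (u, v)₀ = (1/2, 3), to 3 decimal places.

J = [[-2·u·v + 2·v - sin(u) - 2, -u^2 + 2·u], [3·v^2 - 2·v, 6·u·v - 2·u - 4·v]].
At the point, J = [[0.52057, 0.750], [21.000, -4.000]].
det J = -17.832.

-17.832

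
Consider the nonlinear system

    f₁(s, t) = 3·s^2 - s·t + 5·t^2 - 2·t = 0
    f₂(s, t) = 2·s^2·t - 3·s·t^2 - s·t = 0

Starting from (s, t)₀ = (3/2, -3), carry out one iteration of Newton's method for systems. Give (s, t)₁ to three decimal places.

At (3/2, -3): F = (62.250, -49.500).
Jacobian J = [[6·s - t, -s + 10·t - 2], [4·s·t - 3·t^2 - t, 2·s^2 - 6·s·t - s]].
At the point, J = [[12.000, -33.500], [-42.000, 30.000]] (det J = -1047.000).
Solving J·Δ = −F gives Δ = (0.200, 1.930).
Then the next iterate is (s, t)₁ = (1.700, -1.070).

(1.700, -1.070)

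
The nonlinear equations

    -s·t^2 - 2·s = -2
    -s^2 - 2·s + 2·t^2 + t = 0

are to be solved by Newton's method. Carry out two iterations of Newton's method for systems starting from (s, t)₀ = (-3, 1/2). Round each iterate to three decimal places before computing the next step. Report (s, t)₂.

At (-3, 1/2): F = (8.750, -2.000).
Jacobian J = [[-t^2 - 2, -2·s·t], [-2·s - 2, 4·t + 1]].
At the point, J = [[-2.250, 3.000], [4.000, 3.000]] (det J = -18.750).
Solving J·Δ = −F gives Δ = (1.720, -1.627).
Then the next iterate is (s, t)₁ = (-1.280, -1.127).
Round to (-1.280, -1.127) and repeat: F = (6.18577, 2.33486), J = [[-3.27013, -2.88512], [0.560, -3.508]].
Δ = (1.143, 0.848), so (s, t)₂ = (-0.137, -0.279).

(-0.137, -0.279)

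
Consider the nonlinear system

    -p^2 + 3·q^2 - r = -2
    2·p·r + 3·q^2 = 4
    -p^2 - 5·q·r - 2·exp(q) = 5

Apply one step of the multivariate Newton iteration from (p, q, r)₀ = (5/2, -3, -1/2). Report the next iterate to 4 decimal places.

(1.9264, -1.5957, 0.3407)

At (5/2, -3, -1/2): F = (23.2500, 20.5000, -18.849574).
Jacobian J = [[-2·p, 6·q, -1], [2·r, 6·q, 2·p], [-2·p, -5·r - 2·exp(q), -5·q]].
At the point, J = [[-5.0000, -18.0000, -1.0000], [-1.0000, -18.0000, 5.0000], [-5.0000, 2.400426, 15.0000]] (det J = 1682.411072).
Solving J·Δ = −F gives Δ = (-0.5736, 1.4043, 0.8407).
Then the next iterate is (p, q, r)₁ = (1.9264, -1.5957, 0.3407).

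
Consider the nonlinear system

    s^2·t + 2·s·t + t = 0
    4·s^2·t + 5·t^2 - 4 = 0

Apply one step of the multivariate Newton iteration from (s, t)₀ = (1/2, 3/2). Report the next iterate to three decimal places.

At (1/2, 3/2): F = (3.375, 8.750).
Jacobian J = [[2·s·t + 2·t, s^2 + 2·s + 1], [8·s·t, 4·s^2 + 10·t]].
At the point, J = [[4.500, 2.250], [6.000, 16.000]] (det J = 58.500).
Solving J·Δ = −F gives Δ = (-0.587, -0.327).
Then the next iterate is (s, t)₁ = (-0.087, 1.173).

(-0.087, 1.173)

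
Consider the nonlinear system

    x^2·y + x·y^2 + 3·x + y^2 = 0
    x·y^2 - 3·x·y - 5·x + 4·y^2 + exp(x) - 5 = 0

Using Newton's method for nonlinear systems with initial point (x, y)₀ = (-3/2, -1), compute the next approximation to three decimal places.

(-0.193, -1.585)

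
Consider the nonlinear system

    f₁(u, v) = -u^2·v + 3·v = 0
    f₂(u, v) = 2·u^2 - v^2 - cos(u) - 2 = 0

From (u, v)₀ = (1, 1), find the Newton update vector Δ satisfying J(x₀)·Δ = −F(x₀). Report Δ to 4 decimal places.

(-0.1618, -1.1618)

At (1, 1): F = (2.0000, -1.540302).
Jacobian J = [[-2·u·v, -u^2 + 3], [4·u + sin(u), -2·v]].
At the point, J = [[-2.0000, 2.0000], [4.841471, -2.0000]] (det J = -5.682942).
Solving J·Δ = −F gives Δ = (-0.1618, -1.1618).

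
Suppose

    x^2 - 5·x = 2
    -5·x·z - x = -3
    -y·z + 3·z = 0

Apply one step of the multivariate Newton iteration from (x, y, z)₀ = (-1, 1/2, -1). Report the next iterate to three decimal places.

(-0.429, 3.643, -1.257)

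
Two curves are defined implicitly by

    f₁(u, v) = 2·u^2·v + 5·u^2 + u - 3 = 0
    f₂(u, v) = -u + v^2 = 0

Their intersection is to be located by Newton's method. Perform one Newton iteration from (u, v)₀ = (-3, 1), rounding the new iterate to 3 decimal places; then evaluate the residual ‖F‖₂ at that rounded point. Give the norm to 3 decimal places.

At (-3, 1): F = (57.000, 4.000).
Jacobian J = [[4·u·v + 10·u + 1, 2·u^2], [-1, 2·v]].
At the point, J = [[-41.000, 18.000], [-1.000, 2.000]] (det J = -64.000).
Solving J·Δ = −F gives Δ = (0.656, -1.672).
Then the next iterate is (u, v)₁ = (-2.344, -0.672).
Re-evaluating at (-2.344, -0.672): F = (14.74329, 2.79558), so ‖F‖₂ = 15.006.

15.006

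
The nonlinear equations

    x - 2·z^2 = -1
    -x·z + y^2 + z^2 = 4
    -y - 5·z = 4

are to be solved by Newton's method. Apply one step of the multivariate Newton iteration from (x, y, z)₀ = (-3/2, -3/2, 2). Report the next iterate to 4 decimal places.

(-38.7778, 14.6111, -3.7222)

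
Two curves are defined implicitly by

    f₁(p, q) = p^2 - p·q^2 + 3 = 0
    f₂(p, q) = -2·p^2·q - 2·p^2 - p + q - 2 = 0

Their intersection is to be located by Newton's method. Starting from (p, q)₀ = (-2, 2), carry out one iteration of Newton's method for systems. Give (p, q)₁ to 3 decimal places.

(-1.445, 0.680)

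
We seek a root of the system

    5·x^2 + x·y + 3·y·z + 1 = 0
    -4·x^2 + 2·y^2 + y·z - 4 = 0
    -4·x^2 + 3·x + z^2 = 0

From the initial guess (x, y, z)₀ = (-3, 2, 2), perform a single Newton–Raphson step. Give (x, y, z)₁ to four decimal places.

At (-3, 2, 2): F = (52.0000, -28.0000, -41.0000).
Jacobian J = [[10·x + y, x + 3·z, 3·y], [-8·x, 4·y + z, y], [-8·x + 3, 0, 2·z]].
At the point, J = [[-28.0000, 3.0000, 6.0000], [24.0000, 10.0000, 2.0000], [27.0000, 0.0000, 4.0000]] (det J = -2866.0000).
Solving J·Δ = −F gives Δ = (1.6155, -0.9463, -0.6546).
Then the next iterate is (x, y, z)₁ = (-1.3845, 1.0537, 1.3454).

(-1.3845, 1.0537, 1.3454)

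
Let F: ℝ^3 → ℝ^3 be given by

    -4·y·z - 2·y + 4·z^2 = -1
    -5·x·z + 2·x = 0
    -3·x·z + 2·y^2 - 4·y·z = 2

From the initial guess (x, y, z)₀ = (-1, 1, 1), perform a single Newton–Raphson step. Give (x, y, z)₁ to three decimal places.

At (-1, 1, 1): F = (-1.000, 3.000, -1.000).
Jacobian J = [[0, -4·z - 2, -4·y + 8·z], [-5·z + 2, 0, -5·x], [-3·z, 4·y - 4·z, -3·x - 4·y]].
At the point, J = [[0.000, -6.000, 4.000], [-3.000, 0.000, 5.000], [-3.000, 0.000, -1.000]] (det J = 108.000).
Solving J·Δ = −F gives Δ = (-0.111, -0.611, -0.667).
Then the next iterate is (x, y, z)₁ = (-1.111, 0.389, 0.333).

(-1.111, 0.389, 0.333)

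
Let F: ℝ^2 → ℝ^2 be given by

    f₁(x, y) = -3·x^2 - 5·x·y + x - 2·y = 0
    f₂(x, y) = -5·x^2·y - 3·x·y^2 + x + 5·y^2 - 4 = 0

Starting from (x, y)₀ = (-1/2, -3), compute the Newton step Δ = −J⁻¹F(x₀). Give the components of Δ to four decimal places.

(0.1099, 1.3228)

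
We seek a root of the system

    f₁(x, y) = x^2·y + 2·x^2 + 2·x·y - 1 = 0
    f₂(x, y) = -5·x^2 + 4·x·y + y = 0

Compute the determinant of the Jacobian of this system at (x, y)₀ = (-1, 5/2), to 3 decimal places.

32.000

J = [[2·x·y + 4·x + 2·y, x^2 + 2·x], [-10·x + 4·y, 4·x + 1]].
At the point, J = [[-4.000, -1.000], [20.000, -3.000]].
det J = 32.000.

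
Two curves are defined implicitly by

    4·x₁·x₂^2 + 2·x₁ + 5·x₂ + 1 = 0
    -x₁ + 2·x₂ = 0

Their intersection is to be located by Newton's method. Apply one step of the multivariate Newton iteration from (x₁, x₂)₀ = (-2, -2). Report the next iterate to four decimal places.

(-1.7808, -0.8904)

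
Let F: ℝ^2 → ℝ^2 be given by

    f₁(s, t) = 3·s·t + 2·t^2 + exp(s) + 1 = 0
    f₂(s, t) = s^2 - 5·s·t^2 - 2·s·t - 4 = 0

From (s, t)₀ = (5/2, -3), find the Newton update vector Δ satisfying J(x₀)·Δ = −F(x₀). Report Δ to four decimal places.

At (5/2, -3): F = (8.682494, -95.2500).
Jacobian J = [[3·t + exp(s), 3·s + 4·t], [2·s - 5·t^2 - 2·t, -10·s·t - 2·s]].
At the point, J = [[3.182494, -4.5000], [-34.0000, 70.0000]] (det J = 69.774577).
Solving J·Δ = −F gives Δ = (-2.5675, 0.1136).

(-2.5675, 0.1136)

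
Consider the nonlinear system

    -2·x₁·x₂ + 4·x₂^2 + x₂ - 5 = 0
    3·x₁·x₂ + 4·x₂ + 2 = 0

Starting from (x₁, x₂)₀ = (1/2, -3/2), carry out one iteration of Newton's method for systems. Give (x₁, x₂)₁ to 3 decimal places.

At (1/2, -3/2): F = (4.000, -6.250).
Jacobian J = [[-2·x₂, -2·x₁ + 8·x₂ + 1], [3·x₂, 3·x₁ + 4]].
At the point, J = [[3.000, -12.000], [-4.500, 5.500]] (det J = -37.500).
Solving J·Δ = −F gives Δ = (-1.413, -0.020).
Then the next iterate is (x₁, x₂)₁ = (-0.913, -1.520).

(-0.913, -1.520)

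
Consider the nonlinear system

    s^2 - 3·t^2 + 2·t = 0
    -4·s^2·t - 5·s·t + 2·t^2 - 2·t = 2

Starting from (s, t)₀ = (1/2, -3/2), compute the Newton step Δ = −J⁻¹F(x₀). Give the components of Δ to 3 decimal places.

(-0.056, 0.869)

At (1/2, -3/2): F = (-9.500, 10.750).
Jacobian J = [[2·s, -6·t + 2], [-8·s·t - 5·t, -4·s^2 - 5·s + 4·t - 2]].
At the point, J = [[1.000, 11.000], [13.500, -11.500]] (det J = -160.000).
Solving J·Δ = −F gives Δ = (-0.056, 0.869).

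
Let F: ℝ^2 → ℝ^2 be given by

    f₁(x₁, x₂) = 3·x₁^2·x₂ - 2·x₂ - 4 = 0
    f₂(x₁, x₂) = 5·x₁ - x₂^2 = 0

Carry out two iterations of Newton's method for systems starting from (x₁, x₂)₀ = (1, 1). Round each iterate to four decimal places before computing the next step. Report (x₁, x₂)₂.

At (1, 1): F = (-3.0000, 4.0000).
Jacobian J = [[6·x₁·x₂, 3·x₁^2 - 2], [5, -2·x₂]].
At the point, J = [[6.0000, 1.0000], [5.0000, -2.0000]] (det J = -17.0000).
Solving J·Δ = −F gives Δ = (0.1176, 2.2941).
Then the next iterate is (x₁, x₂)₁ = (1.1176, 3.2941).
Round to (1.1176, 3.2941) and repeat: F = (1.755087, -5.263095), J = [[22.088917, 1.747089], [5.0000, -6.5882]].
Δ = (-0.0153, -0.8105), so (x₁, x₂)₂ = (1.1023, 2.4836).

(1.1023, 2.4836)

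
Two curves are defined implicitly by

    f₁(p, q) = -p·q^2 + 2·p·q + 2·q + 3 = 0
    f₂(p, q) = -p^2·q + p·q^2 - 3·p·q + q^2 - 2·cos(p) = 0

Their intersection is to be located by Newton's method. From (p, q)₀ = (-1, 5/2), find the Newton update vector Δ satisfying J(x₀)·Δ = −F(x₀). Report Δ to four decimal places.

At (-1, 5/2): F = (9.2500, 3.919395).
Jacobian J = [[-q^2 + 2·q, -2·p·q + 2·p + 2], [-2·p·q + q^2 - 3·q + 2·sin(p), -p^2 + 2·p·q - 3·p + 2·q]].
At the point, J = [[-1.2500, 5.0000], [2.067058, 2.0000]] (det J = -12.835290).
Solving J·Δ = −F gives Δ = (-0.0855, -1.8714).

(-0.0855, -1.8714)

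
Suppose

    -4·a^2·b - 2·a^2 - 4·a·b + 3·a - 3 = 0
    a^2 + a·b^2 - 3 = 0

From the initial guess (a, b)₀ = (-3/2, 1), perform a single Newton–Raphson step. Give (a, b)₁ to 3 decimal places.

(-0.829, -0.197)

At (-3/2, 1): F = (-15.000, -2.250).
Jacobian J = [[-8·a·b - 4·a - 4·b + 3, -4·a^2 - 4·a], [2·a + b^2, 2·a·b]].
At the point, J = [[17.000, -3.000], [-2.000, -3.000]] (det J = -57.000).
Solving J·Δ = −F gives Δ = (0.671, -1.197).
Then the next iterate is (a, b)₁ = (-0.829, -0.197).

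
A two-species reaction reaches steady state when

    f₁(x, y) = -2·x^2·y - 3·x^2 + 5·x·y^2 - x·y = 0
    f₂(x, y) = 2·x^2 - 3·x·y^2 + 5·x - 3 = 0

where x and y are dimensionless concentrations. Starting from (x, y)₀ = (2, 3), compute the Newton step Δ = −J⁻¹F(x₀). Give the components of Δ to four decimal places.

(-0.4587, -0.9050)

At (2, 3): F = (48.0000, -39.0000).
Jacobian J = [[-4·x·y - 6·x + 5·y^2 - y, -2·x^2 + 10·x·y - x], [4·x - 3·y^2 + 5, -6·x·y]].
At the point, J = [[6.0000, 50.0000], [-14.0000, -36.0000]] (det J = 484.0000).
Solving J·Δ = −F gives Δ = (-0.4587, -0.9050).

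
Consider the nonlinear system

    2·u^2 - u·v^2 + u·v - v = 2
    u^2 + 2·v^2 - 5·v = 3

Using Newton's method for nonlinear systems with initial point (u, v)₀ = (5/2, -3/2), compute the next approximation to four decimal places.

At (5/2, -3/2): F = (2.6250, 15.2500).
Jacobian J = [[4·u - v^2 + v, -2·u·v + u - 1], [2·u, 4·v - 5]].
At the point, J = [[6.2500, 9.0000], [5.0000, -11.0000]] (det J = -113.7500).
Solving J·Δ = −F gives Δ = (-1.4604, 0.7225).
Then the next iterate is (u, v)₁ = (1.0396, -0.7775).

(1.0396, -0.7775)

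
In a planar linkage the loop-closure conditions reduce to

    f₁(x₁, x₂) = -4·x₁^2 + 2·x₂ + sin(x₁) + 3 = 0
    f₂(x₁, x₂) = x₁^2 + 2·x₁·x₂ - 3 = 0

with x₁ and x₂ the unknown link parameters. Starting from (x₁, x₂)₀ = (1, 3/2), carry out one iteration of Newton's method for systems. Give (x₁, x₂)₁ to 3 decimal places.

(1.148, 0.631)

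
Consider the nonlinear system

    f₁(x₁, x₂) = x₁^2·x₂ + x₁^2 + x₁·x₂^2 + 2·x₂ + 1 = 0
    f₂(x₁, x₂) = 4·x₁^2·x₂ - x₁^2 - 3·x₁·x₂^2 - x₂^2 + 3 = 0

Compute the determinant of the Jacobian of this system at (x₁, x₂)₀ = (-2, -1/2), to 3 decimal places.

-109.250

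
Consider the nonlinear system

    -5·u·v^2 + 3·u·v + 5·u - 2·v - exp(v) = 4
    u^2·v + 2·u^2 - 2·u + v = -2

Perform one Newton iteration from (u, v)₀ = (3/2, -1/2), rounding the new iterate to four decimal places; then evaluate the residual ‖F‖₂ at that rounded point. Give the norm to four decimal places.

At (3/2, -1/2): F = (-0.231531, 1.8750).
Jacobian J = [[-5·v^2 + 3·v + 5, -10·u·v + 3·u - exp(v) - 2], [2·u·v + 4·u - 2, u^2 + 1]].
At the point, J = [[2.2500, 9.393469], [2.5000, 3.2500]] (det J = -16.171173).
Solving J·Δ = −F gives Δ = (-1.1357, 0.2967).
Then the next iterate is (u, v)₁ = (0.3643, -0.2033).
Re-evaluating at (0.3643, -0.2033): F = (-2.885404, 1.306548), so ‖F‖₂ = 3.1674.

3.1674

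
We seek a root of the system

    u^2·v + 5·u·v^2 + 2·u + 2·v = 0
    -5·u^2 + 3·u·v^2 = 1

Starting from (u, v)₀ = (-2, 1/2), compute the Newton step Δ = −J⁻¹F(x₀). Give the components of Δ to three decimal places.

At (-2, 1/2): F = (-3.500, -22.500).
Jacobian J = [[2·u·v + 5·v^2 + 2, u^2 + 10·u·v + 2], [-10·u + 3·v^2, 6·u·v]].
At the point, J = [[1.250, -4.000], [20.750, -6.000]] (det J = 75.500).
Solving J·Δ = −F gives Δ = (0.914, -0.589).

(0.914, -0.589)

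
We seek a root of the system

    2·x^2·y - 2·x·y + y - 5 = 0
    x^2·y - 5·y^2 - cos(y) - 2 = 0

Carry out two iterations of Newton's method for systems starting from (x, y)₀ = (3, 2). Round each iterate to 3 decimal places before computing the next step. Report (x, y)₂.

(2.483, 0.624)

At (3, 2): F = (21.000, -3.58385).
Jacobian J = [[4·x·y - 2·y, 2·x^2 - 2·x + 1], [2·x·y, x^2 - 10·y + sin(y)]].
At the point, J = [[20.000, 13.000], [12.000, -10.09070]] (det J = -357.81405).
Solving J·Δ = −F gives Δ = (-0.462, -0.905).
Then the next iterate is (x, y)₁ = (2.538, 1.095).
Round to (2.538, 1.095) and repeat: F = (4.64354, -1.39979), J = [[8.92644, 8.80689], [5.55822, -3.61963]].
Δ = (-0.055, -0.471), so (x, y)₂ = (2.483, 0.624).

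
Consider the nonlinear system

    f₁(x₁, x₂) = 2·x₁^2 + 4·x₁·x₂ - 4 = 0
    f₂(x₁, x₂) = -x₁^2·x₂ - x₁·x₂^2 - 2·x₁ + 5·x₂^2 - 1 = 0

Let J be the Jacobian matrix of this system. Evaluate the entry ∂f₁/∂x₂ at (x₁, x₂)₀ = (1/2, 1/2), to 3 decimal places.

∂f₁/∂x₂ = 4·x₁.
At (1/2, 1/2) this is 2.000.

2.000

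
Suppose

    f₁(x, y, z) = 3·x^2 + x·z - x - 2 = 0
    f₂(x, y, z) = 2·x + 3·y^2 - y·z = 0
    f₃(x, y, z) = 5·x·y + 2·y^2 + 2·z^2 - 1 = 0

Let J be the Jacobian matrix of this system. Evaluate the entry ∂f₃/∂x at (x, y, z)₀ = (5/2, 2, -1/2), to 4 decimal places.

∂f₃/∂x = 5·y.
At (5/2, 2, -1/2) this is 10.0000.

10.0000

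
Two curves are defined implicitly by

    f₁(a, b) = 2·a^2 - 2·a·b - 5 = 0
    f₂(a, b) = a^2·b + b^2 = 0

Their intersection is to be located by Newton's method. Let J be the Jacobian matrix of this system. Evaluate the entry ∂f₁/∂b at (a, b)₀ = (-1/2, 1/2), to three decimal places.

1.000

∂f₁/∂b = -2·a.
At (-1/2, 1/2) this is 1.000.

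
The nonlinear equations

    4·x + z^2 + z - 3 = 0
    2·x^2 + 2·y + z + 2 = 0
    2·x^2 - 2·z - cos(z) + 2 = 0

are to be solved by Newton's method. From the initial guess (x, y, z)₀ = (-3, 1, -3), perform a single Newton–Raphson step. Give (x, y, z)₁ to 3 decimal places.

At (-3, 1, -3): F = (-9.000, 19.000, 26.98999).
Jacobian J = [[4, 0, 2·z + 1], [4·x, 2, 1], [4·x, 0, sin(z) - 2]].
At the point, J = [[4.000, 0.000, -5.000], [-12.000, 2.000, 1.000], [-12.000, 0.000, -2.14112]] (det J = -137.12896).
Solving J·Δ = −F gives Δ = (2.249, 3.996, -0.001).
Then the next iterate is (x, y, z)₁ = (-0.751, 4.996, -3.001).

(-0.751, 4.996, -3.001)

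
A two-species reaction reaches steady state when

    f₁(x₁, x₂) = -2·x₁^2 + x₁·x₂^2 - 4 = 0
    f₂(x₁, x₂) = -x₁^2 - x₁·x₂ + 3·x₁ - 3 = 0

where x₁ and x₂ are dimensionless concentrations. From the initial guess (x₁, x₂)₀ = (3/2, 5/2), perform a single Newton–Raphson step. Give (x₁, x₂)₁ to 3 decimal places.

At (3/2, 5/2): F = (0.875, -4.500).
Jacobian J = [[-4·x₁ + x₂^2, 2·x₁·x₂], [-2·x₁ - x₂ + 3, -x₁]].
At the point, J = [[0.250, 7.500], [-2.500, -1.500]] (det J = 18.375).
Solving J·Δ = −F gives Δ = (-1.765, -0.058).
Then the next iterate is (x₁, x₂)₁ = (-0.265, 2.442).

(-0.265, 2.442)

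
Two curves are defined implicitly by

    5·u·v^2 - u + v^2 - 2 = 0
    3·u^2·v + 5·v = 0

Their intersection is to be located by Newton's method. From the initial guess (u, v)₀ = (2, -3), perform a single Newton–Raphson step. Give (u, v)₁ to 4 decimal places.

(0.9244, -2.2776)

At (2, -3): F = (95.0000, -51.0000).
Jacobian J = [[5·v^2 - 1, 10·u·v + 2·v], [6·u·v, 3·u^2 + 5]].
At the point, J = [[44.0000, -66.0000], [-36.0000, 17.0000]] (det J = -1628.0000).
Solving J·Δ = −F gives Δ = (-1.0756, 0.7224).
Then the next iterate is (u, v)₁ = (0.9244, -2.2776).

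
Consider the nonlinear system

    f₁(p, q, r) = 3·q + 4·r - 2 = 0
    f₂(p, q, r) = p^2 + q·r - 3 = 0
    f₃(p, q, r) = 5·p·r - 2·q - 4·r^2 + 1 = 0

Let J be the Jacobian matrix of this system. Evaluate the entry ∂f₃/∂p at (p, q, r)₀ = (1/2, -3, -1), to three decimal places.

-5.000

∂f₃/∂p = 5·r.
At (1/2, -3, -1) this is -5.000.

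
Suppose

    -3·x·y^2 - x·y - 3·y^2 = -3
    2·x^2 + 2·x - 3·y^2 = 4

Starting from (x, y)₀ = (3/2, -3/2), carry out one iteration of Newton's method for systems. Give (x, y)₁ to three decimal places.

(1.331, -0.989)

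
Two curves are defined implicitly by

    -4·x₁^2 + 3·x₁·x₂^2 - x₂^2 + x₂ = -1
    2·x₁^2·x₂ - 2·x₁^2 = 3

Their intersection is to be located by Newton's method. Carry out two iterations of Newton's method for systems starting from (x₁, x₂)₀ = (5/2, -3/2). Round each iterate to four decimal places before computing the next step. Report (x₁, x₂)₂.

At (5/2, -3/2): F = (-10.8750, -34.2500).
Jacobian J = [[-8·x₁ + 3·x₂^2, 6·x₁·x₂ - 2·x₂ + 1], [4·x₁·x₂ - 4·x₁, 2·x₁^2]].
At the point, J = [[-13.2500, -18.5000], [-25.0000, 12.5000]] (det J = -628.1250).
Solving J·Δ = −F gives Δ = (-1.2252, 0.2897).
Then the next iterate is (x₁, x₂)₁ = (1.2748, -1.2103).
Round to (1.2748, -1.2103) and repeat: F = (-2.573505, -10.183984), J = [[-5.803922, -5.836743], [-11.270762, 3.250230]].
Δ = (-0.8010, 0.3556), so (x₁, x₂)₂ = (0.4738, -0.8547).

(0.4738, -0.8547)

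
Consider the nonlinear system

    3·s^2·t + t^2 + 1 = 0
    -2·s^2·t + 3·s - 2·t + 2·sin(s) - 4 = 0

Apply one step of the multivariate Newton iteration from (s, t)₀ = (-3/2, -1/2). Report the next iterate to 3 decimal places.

At (-3/2, -1/2): F = (-2.125, -7.24499).
Jacobian J = [[6·s·t, 3·s^2 + 2·t], [-4·s·t + 2·cos(s) + 3, -2·s^2 - 2]].
At the point, J = [[4.500, 5.750], [0.14147, -6.500]] (det J = -30.06348).
Solving J·Δ = −F gives Δ = (1.845, -1.074).
Then the next iterate is (s, t)₁ = (0.345, -1.574).

(0.345, -1.574)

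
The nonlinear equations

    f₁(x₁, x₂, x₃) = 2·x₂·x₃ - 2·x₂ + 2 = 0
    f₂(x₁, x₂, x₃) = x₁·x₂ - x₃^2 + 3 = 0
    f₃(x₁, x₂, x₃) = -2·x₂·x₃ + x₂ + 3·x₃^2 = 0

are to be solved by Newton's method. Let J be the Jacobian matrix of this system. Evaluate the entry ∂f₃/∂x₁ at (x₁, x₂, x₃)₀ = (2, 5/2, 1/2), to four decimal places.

∂f₃/∂x₁ = 0.
At (2, 5/2, 1/2) this is 0.0000.

0.0000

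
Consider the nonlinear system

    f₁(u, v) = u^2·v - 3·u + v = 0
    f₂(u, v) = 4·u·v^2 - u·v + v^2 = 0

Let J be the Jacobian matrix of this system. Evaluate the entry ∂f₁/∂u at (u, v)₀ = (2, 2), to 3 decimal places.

∂f₁/∂u = 2·u·v - 3.
At (2, 2) this is 5.000.

5.000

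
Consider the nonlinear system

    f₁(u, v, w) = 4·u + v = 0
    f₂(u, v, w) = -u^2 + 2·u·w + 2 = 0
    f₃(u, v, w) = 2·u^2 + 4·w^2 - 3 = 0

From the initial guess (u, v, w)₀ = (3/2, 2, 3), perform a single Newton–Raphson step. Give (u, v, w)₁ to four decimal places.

(-0.3056, 1.2222, 1.8889)

At (3/2, 2, 3): F = (8.0000, 8.7500, 37.5000).
Jacobian J = [[4, 1, 0], [-2·u + 2·w, 0, 2·u], [4·u, 0, 8·w]].
At the point, J = [[4.0000, 1.0000, 0.0000], [3.0000, 0.0000, 3.0000], [6.0000, 0.0000, 24.0000]] (det J = -54.0000).
Solving J·Δ = −F gives Δ = (-1.8056, -0.7778, -1.1111).
Then the next iterate is (u, v, w)₁ = (-0.3056, 1.2222, 1.8889).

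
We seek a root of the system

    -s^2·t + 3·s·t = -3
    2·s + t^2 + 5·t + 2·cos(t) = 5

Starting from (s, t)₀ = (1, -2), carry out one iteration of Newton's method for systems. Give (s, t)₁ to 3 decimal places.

(2.748, 0.248)

At (1, -2): F = (-1.000, -9.83229).
Jacobian J = [[-2·s·t + 3·t, -s^2 + 3·s], [2, 2·t - 2·sin(t) + 5]].
At the point, J = [[-2.000, 2.000], [2.000, 2.81859]] (det J = -9.63719).
Solving J·Δ = −F gives Δ = (1.748, 2.248).
Then the next iterate is (s, t)₁ = (2.748, 0.248).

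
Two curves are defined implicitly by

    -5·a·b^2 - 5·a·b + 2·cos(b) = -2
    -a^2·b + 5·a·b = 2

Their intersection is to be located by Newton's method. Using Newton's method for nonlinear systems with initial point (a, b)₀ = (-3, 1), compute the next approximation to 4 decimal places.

(-1.5948, 0.5607)

At (-3, 1): F = (33.080605, -26.0000).
Jacobian J = [[-5·b^2 - 5·b, -10·a·b - 5·a - 2·sin(b)], [-2·a·b + 5·b, -a^2 + 5·a]].
At the point, J = [[-10.0000, 43.317058], [11.0000, -24.0000]] (det J = -236.487638).
Solving J·Δ = −F gives Δ = (1.4052, -0.4393).
Then the next iterate is (a, b)₁ = (-1.5948, 0.5607).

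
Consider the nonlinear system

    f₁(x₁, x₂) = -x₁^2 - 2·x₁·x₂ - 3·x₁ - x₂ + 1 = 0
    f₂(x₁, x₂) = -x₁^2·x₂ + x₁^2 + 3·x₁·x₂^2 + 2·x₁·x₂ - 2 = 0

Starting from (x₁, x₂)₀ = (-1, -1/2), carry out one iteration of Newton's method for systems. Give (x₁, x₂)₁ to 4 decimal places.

(-1.0769, -3.0000)

At (-1, -1/2): F = (2.5000, -0.2500).
Jacobian J = [[-2·x₁ - 2·x₂ - 3, -2·x₁ - 1], [-2·x₁·x₂ + 2·x₁ + 3·x₂^2 + 2·x₂, -x₁^2 + 6·x₁·x₂ + 2·x₁]].
At the point, J = [[0.0000, 1.0000], [-3.2500, 0.0000]] (det J = 3.2500).
Solving J·Δ = −F gives Δ = (-0.0769, -2.5000).
Then the next iterate is (x₁, x₂)₁ = (-1.0769, -3.0000).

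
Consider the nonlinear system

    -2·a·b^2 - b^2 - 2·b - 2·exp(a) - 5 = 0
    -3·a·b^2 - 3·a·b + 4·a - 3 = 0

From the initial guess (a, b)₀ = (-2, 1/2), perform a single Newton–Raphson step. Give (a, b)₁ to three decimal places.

At (-2, 1/2): F = (-5.52067, -6.500).
Jacobian J = [[-2·b^2 - 2·exp(a), -4·a·b - 2·b - 2], [-3·b^2 - 3·b + 4, -6·a·b - 3·a]].
At the point, J = [[-0.77067, 1.000], [1.750, 12.000]] (det J = -10.99805).
Solving J·Δ = −F gives Δ = (-5.433, 1.334).
Then the next iterate is (a, b)₁ = (-7.433, 1.834).

(-7.433, 1.834)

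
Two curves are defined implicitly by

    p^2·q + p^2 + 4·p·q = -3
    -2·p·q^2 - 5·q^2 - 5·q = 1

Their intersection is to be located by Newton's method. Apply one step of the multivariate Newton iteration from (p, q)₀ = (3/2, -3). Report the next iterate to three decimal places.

(0.924, -1.892)

At (3/2, -3): F = (-19.500, -58.000).
Jacobian J = [[2·p·q + 2·p + 4·q, p^2 + 4·p], [-2·q^2, -4·p·q - 10·q - 5]].
At the point, J = [[-18.000, 8.250], [-18.000, 43.000]] (det J = -625.500).
Solving J·Δ = −F gives Δ = (-0.576, 1.108).
Then the next iterate is (p, q)₁ = (0.924, -1.892).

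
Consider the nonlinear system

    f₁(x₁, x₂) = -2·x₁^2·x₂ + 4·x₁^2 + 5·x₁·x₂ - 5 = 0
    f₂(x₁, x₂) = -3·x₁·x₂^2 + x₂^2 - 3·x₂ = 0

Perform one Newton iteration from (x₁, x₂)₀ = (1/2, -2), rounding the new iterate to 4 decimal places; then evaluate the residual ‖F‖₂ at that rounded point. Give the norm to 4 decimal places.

8.0000

At (1/2, -2): F = (-8.0000, 4.0000).
Jacobian J = [[-4·x₁·x₂ + 8·x₁ + 5·x₂, -2·x₁^2 + 5·x₁], [-3·x₂^2, -6·x₁·x₂ + 2·x₂ - 3]].
At the point, J = [[-2.0000, 2.0000], [-12.0000, -1.0000]] (det J = 26.0000).
Solving J·Δ = −F gives Δ = (0.0000, 4.0000).
Then the next iterate is (x₁, x₂)₁ = (0.5000, 2.0000).
Re-evaluating at (0.5000, 2.0000): F = (0.0000, -8.0000), so ‖F‖₂ = 8.0000.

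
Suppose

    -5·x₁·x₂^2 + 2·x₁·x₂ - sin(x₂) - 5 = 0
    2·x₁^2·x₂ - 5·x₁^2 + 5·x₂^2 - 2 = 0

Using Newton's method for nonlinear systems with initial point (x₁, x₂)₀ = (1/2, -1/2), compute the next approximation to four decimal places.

(-0.7106, 0.6141)

At (1/2, -1/2): F = (-5.645574, -2.2500).
Jacobian J = [[-5·x₂^2 + 2·x₂, -10·x₁·x₂ + 2·x₁ - cos(x₂)], [4·x₁·x₂ - 10·x₁, 2·x₁^2 + 10·x₂]].
At the point, J = [[-2.2500, 2.622417], [-6.0000, -4.5000]] (det J = 25.859505).
Solving J·Δ = −F gives Δ = (-1.2106, 1.1141).
Then the next iterate is (x₁, x₂)₁ = (-0.7106, 0.6141).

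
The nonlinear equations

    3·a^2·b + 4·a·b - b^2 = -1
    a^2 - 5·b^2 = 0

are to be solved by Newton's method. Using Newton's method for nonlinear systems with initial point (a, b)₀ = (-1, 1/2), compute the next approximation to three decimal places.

At (-1, 1/2): F = (0.250, -0.250).
Jacobian J = [[6·a·b + 4·b, 3·a^2 + 4·a - 2·b], [2·a, -10·b]].
At the point, J = [[-1.000, -2.000], [-2.000, -5.000]] (det J = 1.000).
Solving J·Δ = −F gives Δ = (1.750, -0.750).
Then the next iterate is (a, b)₁ = (0.750, -0.250).

(0.750, -0.250)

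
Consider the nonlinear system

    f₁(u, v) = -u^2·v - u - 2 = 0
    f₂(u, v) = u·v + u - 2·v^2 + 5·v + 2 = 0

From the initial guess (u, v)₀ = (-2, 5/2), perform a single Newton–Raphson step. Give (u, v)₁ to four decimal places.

(-0.9796, 2.2959)

At (-2, 5/2): F = (-10.0000, -5.0000).
Jacobian J = [[-2·u·v - 1, -u^2], [v + 1, u - 4·v + 5]].
At the point, J = [[9.0000, -4.0000], [3.5000, -7.0000]] (det J = -49.0000).
Solving J·Δ = −F gives Δ = (1.0204, -0.2041).
Then the next iterate is (u, v)₁ = (-0.9796, 2.2959).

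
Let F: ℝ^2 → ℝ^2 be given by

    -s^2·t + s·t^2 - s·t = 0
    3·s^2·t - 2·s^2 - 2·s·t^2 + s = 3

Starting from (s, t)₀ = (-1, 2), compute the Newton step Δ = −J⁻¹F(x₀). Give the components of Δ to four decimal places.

(2.0000, 2.0000)

At (-1, 2): F = (-4.0000, 8.0000).
Jacobian J = [[-2·s·t + t^2 - t, -s^2 + 2·s·t - s], [6·s·t - 4·s - 2·t^2 + 1, 3·s^2 - 4·s·t]].
At the point, J = [[6.0000, -4.0000], [-15.0000, 11.0000]] (det J = 6.0000).
Solving J·Δ = −F gives Δ = (2.0000, 2.0000).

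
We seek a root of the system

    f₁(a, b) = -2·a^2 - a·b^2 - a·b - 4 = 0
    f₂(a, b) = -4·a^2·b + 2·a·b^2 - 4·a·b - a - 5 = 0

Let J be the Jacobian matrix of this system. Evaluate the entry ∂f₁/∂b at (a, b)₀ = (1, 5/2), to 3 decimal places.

-6.000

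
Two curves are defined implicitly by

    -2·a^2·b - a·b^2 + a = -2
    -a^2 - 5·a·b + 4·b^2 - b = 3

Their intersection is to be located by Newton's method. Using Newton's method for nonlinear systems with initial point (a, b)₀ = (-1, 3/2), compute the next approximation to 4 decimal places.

(-0.9141, 0.8420)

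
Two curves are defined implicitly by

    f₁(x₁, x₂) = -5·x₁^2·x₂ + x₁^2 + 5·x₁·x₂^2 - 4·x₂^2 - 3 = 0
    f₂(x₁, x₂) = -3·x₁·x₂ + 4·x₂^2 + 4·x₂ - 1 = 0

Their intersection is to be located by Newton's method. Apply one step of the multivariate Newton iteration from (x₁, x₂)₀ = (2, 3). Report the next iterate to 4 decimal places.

(-3.8571, -0.7143)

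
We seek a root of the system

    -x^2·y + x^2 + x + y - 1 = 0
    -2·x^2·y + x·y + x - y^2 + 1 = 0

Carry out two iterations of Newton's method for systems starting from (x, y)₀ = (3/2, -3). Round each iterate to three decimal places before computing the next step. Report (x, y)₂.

(0.873, -1.618)

At (3/2, -3): F = (6.500, 2.500).
Jacobian J = [[-2·x·y + 2·x + 1, -x^2 + 1], [-4·x·y + y + 1, -2·x^2 + x - 2·y]].
At the point, J = [[13.000, -1.250], [16.000, 3.000]] (det J = 59.000).
Solving J·Δ = −F gives Δ = (-0.383, 1.212).
Then the next iterate is (x, y)₁ = (1.117, -1.788).
Round to (1.117, -1.788) and repeat: F = (1.80756, 1.38460), J = [[7.22839, -0.24769], [7.20078, 2.19762]].
Δ = (-0.244, 0.170), so (x, y)₂ = (0.873, -1.618).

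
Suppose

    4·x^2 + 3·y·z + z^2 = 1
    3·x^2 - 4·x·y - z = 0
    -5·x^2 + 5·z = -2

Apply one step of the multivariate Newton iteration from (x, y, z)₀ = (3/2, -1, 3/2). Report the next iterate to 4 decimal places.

At (3/2, -1, 3/2): F = (5.7500, 11.2500, -1.7500).
Jacobian J = [[8·x, 3·z, 3·y + 2·z], [6·x - 4·y, -4·x, -1], [-10·x, 0, 5]].
At the point, J = [[12.0000, 4.5000, 0.0000], [13.0000, -6.0000, -1.0000], [-15.0000, 0.0000, 5.0000]] (det J = -585.0000).
Solving J·Δ = −F gives Δ = (-0.7141, 0.6265, -1.7923).
Then the next iterate is (x, y, z)₁ = (0.7859, -0.3735, -0.2923).

(0.7859, -0.3735, -0.2923)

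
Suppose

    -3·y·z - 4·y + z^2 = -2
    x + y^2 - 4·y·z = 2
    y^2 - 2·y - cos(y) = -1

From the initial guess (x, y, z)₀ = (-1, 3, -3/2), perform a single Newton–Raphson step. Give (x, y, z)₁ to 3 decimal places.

(-5.393, 1.795, -1.071)

At (-1, 3, -3/2): F = (5.750, 24.000, 4.98999).
Jacobian J = [[0, -3·z - 4, -3·y + 2·z], [1, 2·y - 4·z, -4·y], [0, 2·y + sin(y) - 2, 0]].
At the point, J = [[0.000, 0.500, -12.000], [1.000, 12.000, -12.000], [0.000, 4.14112, 0.000]] (det J = -49.69344).
Solving J·Δ = −F gives Δ = (-4.393, -1.205, 0.429).
Then the next iterate is (x, y, z)₁ = (-5.393, 1.795, -1.071).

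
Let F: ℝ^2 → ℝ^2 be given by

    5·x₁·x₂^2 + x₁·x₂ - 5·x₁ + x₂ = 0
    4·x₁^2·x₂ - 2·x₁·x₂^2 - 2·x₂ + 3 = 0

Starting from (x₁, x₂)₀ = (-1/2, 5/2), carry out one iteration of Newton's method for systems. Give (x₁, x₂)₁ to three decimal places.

(-0.284, 2.028)

At (-1/2, 5/2): F = (-11.875, 6.750).
Jacobian J = [[5·x₂^2 + x₂ - 5, 10·x₁·x₂ + x₁ + 1], [8·x₁·x₂ - 2·x₂^2, 4·x₁^2 - 4·x₁·x₂ - 2]].
At the point, J = [[28.750, -12.000], [-22.500, 4.000]] (det J = -155.000).
Solving J·Δ = −F gives Δ = (0.216, -0.472).
Then the next iterate is (x₁, x₂)₁ = (-0.284, 2.028).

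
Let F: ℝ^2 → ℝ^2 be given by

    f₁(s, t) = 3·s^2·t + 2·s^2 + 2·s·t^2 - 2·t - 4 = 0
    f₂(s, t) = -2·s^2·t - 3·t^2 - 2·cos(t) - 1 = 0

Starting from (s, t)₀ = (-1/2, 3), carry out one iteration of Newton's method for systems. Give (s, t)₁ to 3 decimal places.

(0.649, 1.868)

At (-1/2, 3): F = (-16.250, -27.52002).
Jacobian J = [[6·s·t + 4·s + 2·t^2, 3·s^2 + 4·s·t - 2], [-4·s·t, -2·s^2 - 6·t + 2·sin(t)]].
At the point, J = [[7.000, -7.250], [6.000, -18.21776]] (det J = -84.02432).
Solving J·Δ = −F gives Δ = (1.149, -1.132).
Then the next iterate is (s, t)₁ = (0.649, 1.868).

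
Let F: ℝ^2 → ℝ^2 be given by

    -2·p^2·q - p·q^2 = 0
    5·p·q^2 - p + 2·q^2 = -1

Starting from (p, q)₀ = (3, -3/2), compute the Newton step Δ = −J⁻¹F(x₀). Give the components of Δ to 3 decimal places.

(-0.994, 0.511)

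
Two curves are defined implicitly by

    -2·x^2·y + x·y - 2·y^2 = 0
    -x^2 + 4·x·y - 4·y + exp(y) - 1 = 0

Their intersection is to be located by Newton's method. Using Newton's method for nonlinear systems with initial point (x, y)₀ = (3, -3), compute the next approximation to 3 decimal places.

At (3, -3): F = (27.000, -33.95021).
Jacobian J = [[-4·x·y + y, -2·x^2 + x - 4·y], [-2·x + 4·y, 4·x + exp(y) - 4]].
At the point, J = [[33.000, -3.000], [-18.000, 8.04979]] (det J = 211.64297).
Solving J·Δ = −F gives Δ = (-0.546, 2.997).
Then the next iterate is (x, y)₁ = (2.454, -0.003).

(2.454, -0.003)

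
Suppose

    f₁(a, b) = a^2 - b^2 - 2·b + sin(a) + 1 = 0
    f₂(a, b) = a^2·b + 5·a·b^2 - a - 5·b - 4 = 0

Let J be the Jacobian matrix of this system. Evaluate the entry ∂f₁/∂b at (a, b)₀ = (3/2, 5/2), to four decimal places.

-7.0000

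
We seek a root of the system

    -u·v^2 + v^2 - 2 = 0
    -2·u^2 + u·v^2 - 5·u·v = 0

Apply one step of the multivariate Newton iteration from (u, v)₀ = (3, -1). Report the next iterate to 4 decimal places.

(1.1333, -0.4667)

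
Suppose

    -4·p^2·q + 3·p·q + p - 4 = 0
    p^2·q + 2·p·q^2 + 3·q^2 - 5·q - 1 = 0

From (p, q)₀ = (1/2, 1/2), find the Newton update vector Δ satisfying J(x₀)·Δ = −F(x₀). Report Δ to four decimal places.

(4.1429, 2.3571)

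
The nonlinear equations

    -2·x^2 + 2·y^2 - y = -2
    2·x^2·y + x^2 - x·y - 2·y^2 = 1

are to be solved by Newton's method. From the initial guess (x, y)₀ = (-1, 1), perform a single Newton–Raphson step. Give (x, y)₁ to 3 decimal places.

At (-1, 1): F = (1.000, 1.000).
Jacobian J = [[-4·x, 4·y - 1], [4·x·y + 2·x - y, 2·x^2 - x - 4·y]].
At the point, J = [[4.000, 3.000], [-7.000, -1.000]] (det J = 17.000).
Solving J·Δ = −F gives Δ = (0.235, -0.647).
Then the next iterate is (x, y)₁ = (-0.765, 0.353).

(-0.765, 0.353)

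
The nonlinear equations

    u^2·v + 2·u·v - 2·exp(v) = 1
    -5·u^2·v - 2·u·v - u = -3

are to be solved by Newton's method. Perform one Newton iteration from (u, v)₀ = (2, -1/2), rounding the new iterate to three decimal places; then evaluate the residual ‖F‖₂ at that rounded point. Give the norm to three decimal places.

4882.734

At (2, -1/2): F = (-6.21306, 13.000).
Jacobian J = [[2·u·v + 2·v, u^2 + 2·u - 2·exp(v)], [-10·u·v - 2·v - 1, -5·u^2 - 2·u]].
At the point, J = [[-3.000, 6.78694], [10.000, -24.000]] (det J = 4.13061).
Solving J·Δ = −F gives Δ = (-14.740, -5.600).
Then the next iterate is (u, v)₁ = (-12.740, -6.100).
Re-evaluating at (-12.740, -6.100): F = (-835.65285, 4810.69380), so ‖F‖₂ = 4882.734.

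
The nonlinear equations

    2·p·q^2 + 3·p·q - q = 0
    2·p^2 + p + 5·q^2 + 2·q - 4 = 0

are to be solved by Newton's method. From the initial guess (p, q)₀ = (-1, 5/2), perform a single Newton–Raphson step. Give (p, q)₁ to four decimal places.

(-0.7149, 1.3002)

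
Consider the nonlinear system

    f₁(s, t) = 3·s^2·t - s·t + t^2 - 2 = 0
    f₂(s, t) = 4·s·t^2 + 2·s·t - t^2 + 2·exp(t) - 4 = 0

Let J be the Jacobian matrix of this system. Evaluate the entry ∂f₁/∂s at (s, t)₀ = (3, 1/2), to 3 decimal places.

8.500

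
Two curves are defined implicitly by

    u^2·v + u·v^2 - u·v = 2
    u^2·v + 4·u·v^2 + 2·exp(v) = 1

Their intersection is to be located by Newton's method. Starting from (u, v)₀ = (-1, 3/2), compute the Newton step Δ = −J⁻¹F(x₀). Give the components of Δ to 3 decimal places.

(-0.284, -0.610)

At (-1, 3/2): F = (-1.250, 0.46338).
Jacobian J = [[2·u·v + v^2 - v, u^2 + 2·u·v - u], [2·u·v + 4·v^2, u^2 + 8·u·v + 2·exp(v)]].
At the point, J = [[-2.250, -1.000], [6.000, -2.03662]] (det J = 10.58240).
Solving J·Δ = −F gives Δ = (-0.284, -0.610).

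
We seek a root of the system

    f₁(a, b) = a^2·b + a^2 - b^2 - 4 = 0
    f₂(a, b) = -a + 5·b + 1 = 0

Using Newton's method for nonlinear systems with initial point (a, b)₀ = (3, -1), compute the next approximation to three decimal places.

(-1.727, -0.545)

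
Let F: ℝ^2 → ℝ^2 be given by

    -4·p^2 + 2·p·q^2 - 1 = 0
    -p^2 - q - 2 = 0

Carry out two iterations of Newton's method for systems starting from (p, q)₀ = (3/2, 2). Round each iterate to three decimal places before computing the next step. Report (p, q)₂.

(-0.961, -2.519)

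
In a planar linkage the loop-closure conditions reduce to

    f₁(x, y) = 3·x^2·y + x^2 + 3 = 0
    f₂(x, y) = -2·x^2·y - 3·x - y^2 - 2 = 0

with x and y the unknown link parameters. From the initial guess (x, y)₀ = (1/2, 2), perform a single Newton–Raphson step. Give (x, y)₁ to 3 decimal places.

(-0.071, 1.000)

At (1/2, 2): F = (4.750, -8.500).
Jacobian J = [[6·x·y + 2·x, 3·x^2], [-4·x·y - 3, -2·x^2 - 2·y]].
At the point, J = [[7.000, 0.750], [-7.000, -4.500]] (det J = -26.250).
Solving J·Δ = −F gives Δ = (-0.571, -1.000).
Then the next iterate is (x, y)₁ = (-0.071, 1.000).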